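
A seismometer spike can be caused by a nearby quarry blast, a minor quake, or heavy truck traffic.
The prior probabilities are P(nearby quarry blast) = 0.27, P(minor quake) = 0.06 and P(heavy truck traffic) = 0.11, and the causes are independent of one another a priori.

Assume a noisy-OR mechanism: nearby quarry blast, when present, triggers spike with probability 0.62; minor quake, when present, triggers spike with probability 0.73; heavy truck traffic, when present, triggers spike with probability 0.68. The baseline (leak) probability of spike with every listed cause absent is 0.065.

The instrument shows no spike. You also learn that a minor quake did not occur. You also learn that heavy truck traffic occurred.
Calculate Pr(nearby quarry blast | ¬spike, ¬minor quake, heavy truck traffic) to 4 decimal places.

Pr(nearby quarry blast | ¬spike, ¬minor quake, heavy truck traffic) ≈ 0.1232

Under noisy-OR, P(spike | causes) = 1 − (1−0.065)·∏(1−qᵢ) over the active causes.
Weight on nearby quarry blast=true, given the evidence: 0.113696·0.27 = 0.030698
The normalizing constant is 0.2992·0.73 + 0.113696·0.27 = 0.249114
P(nearby quarry blast | ¬spike, ¬minor quake, heavy truck traffic) = 0.030698/0.249114 ≈ 0.1232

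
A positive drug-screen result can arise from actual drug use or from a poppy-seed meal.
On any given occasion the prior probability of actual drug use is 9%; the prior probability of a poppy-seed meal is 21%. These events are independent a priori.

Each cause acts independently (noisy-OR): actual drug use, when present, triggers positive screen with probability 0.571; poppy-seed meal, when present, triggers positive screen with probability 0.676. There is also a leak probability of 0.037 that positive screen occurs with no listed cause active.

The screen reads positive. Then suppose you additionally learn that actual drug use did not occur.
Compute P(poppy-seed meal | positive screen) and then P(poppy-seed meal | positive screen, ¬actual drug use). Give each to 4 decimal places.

P(poppy-seed meal | positive screen) ≈ 0.6839; P(poppy-seed meal | positive screen, ¬actual drug use) ≈ 0.8317

Under noisy-OR, P(positive screen | causes) = 1 − (1−0.037)·∏(1−qᵢ) over the active causes.
Enumerate the 4 (actual drug use, poppy-seed meal) configurations and weight by the priors:
  P(positive screen) = 0.037·0.91·0.79 + 0.687988·0.91·0.21 + 0.586873·0.09·0.79 + 0.866147·0.09·0.21
        = 0.026599 + 0.131475 + 0.041727 + 0.016370 = 0.216171
The terms with poppy-seed meal present sum to 0.147845, so
  P(poppy-seed meal | positive screen) = 0.147845 / 0.216171 ≈ 0.6839

Now condition on the additional information:
By total probability over both values of poppy-seed meal:
  P(positive screen | ¬actual drug use) = 0.037×0.79 + 0.687988×0.21
        = 0.029230 + 0.144477 = 0.173707
Configurations with poppy-seed meal contribute 0.144477, so
  P(poppy-seed meal | positive screen, ¬actual drug use) = 0.144477 / 0.173707 ≈ 0.8317
With actual drug use excluded, poppy-seed meal must carry more of the explanatory weight for the positive screen.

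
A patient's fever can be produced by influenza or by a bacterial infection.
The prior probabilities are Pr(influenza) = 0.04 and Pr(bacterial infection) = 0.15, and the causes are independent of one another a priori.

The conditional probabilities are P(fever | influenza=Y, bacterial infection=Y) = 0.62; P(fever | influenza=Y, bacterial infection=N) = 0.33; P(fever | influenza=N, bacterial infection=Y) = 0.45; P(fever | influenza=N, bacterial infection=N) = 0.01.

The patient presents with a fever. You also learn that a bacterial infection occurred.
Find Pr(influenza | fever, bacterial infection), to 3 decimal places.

Pr(influenza | fever, bacterial infection) ≈ 0.054

Sum P(fever|·) weighted by the priors over both values of influenza:
  P(fever | bacterial infection) = 0.45*0.96 + 0.62*0.04
        = 0.432000 + 0.024800 = 0.456800
Keeping only the influenza-present terms gives 0.024800, so
  P(influenza | fever, bacterial infection) = 0.024800 / 0.456800 ≈ 0.054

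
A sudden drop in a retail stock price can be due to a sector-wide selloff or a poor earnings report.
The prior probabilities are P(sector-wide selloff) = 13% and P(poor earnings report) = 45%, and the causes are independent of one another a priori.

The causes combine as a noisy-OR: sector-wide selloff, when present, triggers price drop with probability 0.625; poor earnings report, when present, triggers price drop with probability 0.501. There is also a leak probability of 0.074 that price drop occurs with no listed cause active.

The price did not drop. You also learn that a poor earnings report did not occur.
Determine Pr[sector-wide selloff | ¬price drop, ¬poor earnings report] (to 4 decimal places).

Pr[sector-wide selloff | ¬price drop, ¬poor earnings report] ≈ 0.0531

Under noisy-OR, P(price drop | causes) = 1 − (1−0.074)·∏(1−qᵢ) over the active causes.
For the numerator, keep only sector-wide selloff=true terms: 0.34725*0.13 = 0.045143
The normalizing constant is 0.926*0.87 + 0.34725*0.13 = 0.850763
P(sector-wide selloff | ¬price drop, ¬poor earnings report) = 0.045143/0.850763 ≈ 0.0531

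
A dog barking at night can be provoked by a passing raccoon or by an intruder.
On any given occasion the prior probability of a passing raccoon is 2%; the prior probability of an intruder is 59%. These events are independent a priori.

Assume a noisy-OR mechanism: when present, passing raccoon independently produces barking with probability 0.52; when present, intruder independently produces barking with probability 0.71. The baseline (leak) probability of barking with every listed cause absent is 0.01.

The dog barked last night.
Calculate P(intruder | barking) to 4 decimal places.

P(intruder | barking) ≈ 0.9807

Under noisy-OR, P(barking | causes) = 1 − (1−0.01)·∏(1−qᵢ) over the active causes.
P(barking) = 0.01*0.98*0.41 + 0.7129*0.98*0.59 + 0.5248*0.02*0.41 + 0.862192*0.02*0.59 = 0.004018 + 0.412199 + 0.004303 + 0.010174 = 0.430694
The intruder-present share is 0.412199 + 0.010174 = 0.422373.
So P(intruder | barking) = 0.422373/0.430694 ≈ 0.9807.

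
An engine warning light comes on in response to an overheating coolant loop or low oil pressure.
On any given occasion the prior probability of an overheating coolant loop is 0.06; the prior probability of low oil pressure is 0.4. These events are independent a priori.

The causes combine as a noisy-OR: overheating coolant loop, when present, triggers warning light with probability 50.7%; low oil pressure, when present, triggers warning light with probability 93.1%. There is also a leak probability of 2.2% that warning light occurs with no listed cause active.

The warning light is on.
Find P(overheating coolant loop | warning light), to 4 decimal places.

P(overheating coolant loop | warning light) ≈ 0.1033

Under noisy-OR, P(warning light | causes) = 1 − (1−0.022)·∏(1−qᵢ) over the active causes.
Numerator (weight on configurations with overheating coolant loop): 0.018642 + 0.023202 = 0.041844
Denominator P(warning light): 0.022·0.94·0.6 + 0.932518·0.94·0.4 + 0.517846·0.06·0.6 + 0.966731·0.06·0.4 = 0.404879
Posterior = 0.041844 / 0.404879 ≈ 0.1033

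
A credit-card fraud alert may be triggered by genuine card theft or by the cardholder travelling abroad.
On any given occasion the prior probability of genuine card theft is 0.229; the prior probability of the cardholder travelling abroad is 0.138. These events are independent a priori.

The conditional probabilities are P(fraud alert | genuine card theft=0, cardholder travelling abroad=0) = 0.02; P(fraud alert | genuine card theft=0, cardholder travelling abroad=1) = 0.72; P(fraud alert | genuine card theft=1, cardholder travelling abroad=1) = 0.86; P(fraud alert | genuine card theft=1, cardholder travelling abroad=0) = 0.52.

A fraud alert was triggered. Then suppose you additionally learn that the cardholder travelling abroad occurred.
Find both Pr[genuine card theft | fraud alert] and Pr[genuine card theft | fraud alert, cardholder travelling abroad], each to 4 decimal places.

Sum P(fraud alert|·) weighted by the priors over the 4 (genuine card theft, cardholder travelling abroad) configurations:
  P(fraud alert) = 0.02·0.771·0.862 + 0.72·0.771·0.138 + 0.52·0.229·0.862 + 0.86·0.229·0.138
        = 0.013292 + 0.076607 + 0.102647 + 0.027178 = 0.219724
Configurations with genuine card theft contribute 0.129825, so
  P(genuine card theft | fraud alert) = 0.129825 / 0.219724 ≈ 0.5909

With the extra evidence:
For the numerator, keep only genuine card theft=true terms: 0.86*0.229 = 0.196940
Normalizer over all consistent configurations: 0.72*0.771 + 0.86*0.229 = 0.752060
P(genuine card theft | fraud alert, cardholder travelling abroad) = 0.196940/0.752060 ≈ 0.2619
This is intercausal reasoning (explaining away): once cardholder travelling abroad accounts for the fraud alert, genuine card theft becomes less likely.

Pr[genuine card theft | fraud alert] ≈ 0.5909; Pr[genuine card theft | fraud alert, cardholder travelling abroad] ≈ 0.2619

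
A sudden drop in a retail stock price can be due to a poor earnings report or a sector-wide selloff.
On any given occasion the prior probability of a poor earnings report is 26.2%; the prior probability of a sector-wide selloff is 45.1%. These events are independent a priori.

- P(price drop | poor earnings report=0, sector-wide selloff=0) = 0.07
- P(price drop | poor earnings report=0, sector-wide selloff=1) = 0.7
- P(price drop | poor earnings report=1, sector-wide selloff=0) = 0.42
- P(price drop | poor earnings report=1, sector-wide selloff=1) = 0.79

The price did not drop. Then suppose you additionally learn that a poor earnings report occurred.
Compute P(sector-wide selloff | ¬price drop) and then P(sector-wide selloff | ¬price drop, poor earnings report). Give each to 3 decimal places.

Weight on sector-wide selloff=true, given the evidence: 0.099851 + 0.024814 = 0.124665
The normalizing constant is 0.93·0.738·0.549 + 0.3·0.738·0.451 + 0.58·0.262·0.549 + 0.21·0.262·0.451 = 0.584892
Posterior = 0.124665 / 0.584892 ≈ 0.213

Now condition on the additional information:
P(¬price drop | poor earnings report) = 0.58×0.549 + 0.21×0.451 = 0.318420 + 0.094710 = 0.413130
Of this, 0.094710 comes from 0.21×0.451 (the sector-wide selloff=true cases).
Hence the posterior is 0.094710/0.413130 ≈ 0.229.

P(sector-wide selloff | ¬price drop) ≈ 0.213; P(sector-wide selloff | ¬price drop, poor earnings report) ≈ 0.229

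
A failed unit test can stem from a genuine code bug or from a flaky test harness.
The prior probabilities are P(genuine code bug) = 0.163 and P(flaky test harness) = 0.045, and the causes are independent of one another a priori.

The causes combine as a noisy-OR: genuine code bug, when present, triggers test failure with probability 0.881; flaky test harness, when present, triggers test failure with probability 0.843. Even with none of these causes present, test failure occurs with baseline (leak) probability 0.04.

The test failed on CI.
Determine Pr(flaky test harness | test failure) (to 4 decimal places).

Pr(flaky test harness | test failure) ≈ 0.1875

Under noisy-OR, P(test failure | causes) = 1 − (1−0.04)·∏(1−qᵢ) over the active causes.
For the numerator, keep only flaky test harness=true terms: 0.031988 + 0.007203 = 0.039191
Denominator P(test failure): 0.04*0.837*0.955 + 0.84928*0.837*0.045 + 0.88576*0.163*0.955 + 0.982064*0.163*0.045 = 0.209046
P(flaky test harness | test failure) = 0.039191/0.209046 ≈ 0.1875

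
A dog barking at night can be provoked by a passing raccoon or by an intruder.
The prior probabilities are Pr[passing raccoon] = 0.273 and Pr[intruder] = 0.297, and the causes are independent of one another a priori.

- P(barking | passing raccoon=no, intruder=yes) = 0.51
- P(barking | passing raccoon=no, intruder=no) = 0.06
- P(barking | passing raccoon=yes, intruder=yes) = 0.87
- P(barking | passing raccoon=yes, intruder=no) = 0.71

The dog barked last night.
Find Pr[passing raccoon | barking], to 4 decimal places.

Pr[passing raccoon | barking] ≈ 0.5950

For the numerator, keep only passing raccoon=true terms: 0.136262 + 0.070540 = 0.206802
The normalizing constant is 0.06×0.727×0.703 + 0.51×0.727×0.297 + 0.71×0.273×0.703 + 0.87×0.273×0.297 = 0.347586
P(passing raccoon | barking) = 0.206802/0.347586 ≈ 0.5950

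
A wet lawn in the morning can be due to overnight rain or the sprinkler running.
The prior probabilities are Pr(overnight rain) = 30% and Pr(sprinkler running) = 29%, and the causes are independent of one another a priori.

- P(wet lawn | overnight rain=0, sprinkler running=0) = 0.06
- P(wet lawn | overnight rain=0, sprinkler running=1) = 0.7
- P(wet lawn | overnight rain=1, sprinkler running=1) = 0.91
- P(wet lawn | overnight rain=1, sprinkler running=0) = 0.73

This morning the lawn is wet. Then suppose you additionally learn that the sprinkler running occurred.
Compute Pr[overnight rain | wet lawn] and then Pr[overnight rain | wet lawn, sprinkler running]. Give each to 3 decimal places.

Pr[overnight rain | wet lawn] ≈ 0.577; Pr[overnight rain | wet lawn, sprinkler running] ≈ 0.358

Enumerate the 4 (overnight rain, sprinkler running) configurations and weight by the priors:
  P(wet lawn) = 0.06*0.7*0.71 + 0.7*0.7*0.29 + 0.73*0.3*0.71 + 0.91*0.3*0.29
        = 0.029820 + 0.142100 + 0.155490 + 0.079170 = 0.406580
Configurations with overnight rain contribute 0.234660, so
  P(overnight rain | wet lawn) = 0.234660 / 0.406580 ≈ 0.577

Now also conditioning on sprinkler running=true:
P(wet lawn | sprinkler running) = 0.7×0.7 + 0.91×0.3 = 0.490000 + 0.273000 = 0.763000
Of this, 0.273000 comes from 0.91×0.3 (the overnight rain=true cases).
So P(overnight rain | wet lawn, sprinkler running) = 0.273000/0.763000 ≈ 0.358.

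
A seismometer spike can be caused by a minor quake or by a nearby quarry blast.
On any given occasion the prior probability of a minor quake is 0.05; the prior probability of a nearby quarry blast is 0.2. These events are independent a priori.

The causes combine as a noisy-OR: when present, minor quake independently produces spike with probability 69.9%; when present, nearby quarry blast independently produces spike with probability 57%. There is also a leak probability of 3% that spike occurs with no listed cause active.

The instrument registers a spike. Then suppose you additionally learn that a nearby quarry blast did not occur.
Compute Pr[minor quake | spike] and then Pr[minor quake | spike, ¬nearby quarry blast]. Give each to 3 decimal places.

Pr[minor quake | spike] ≈ 0.217; Pr[minor quake | spike, ¬nearby quarry blast] ≈ 0.554

Under noisy-OR, P(spike | causes) = 1 − (1−0.03)·∏(1−qᵢ) over the active causes.
P(spike) = 0.03×0.95×0.8 + 0.5829×0.95×0.2 + 0.70803×0.05×0.8 + 0.874453×0.05×0.2 = 0.022800 + 0.110751 + 0.028321 + 0.008745 = 0.170617
The minor quake-present share is 0.028321 + 0.008745 = 0.037066.
P(minor quake | spike) = 0.037066 / 0.170617 ≈ 0.217

Now condition on the additional information:
P(spike | ¬nearby quarry blast) = 0.03×0.95 + 0.70803×0.05 = 0.028500 + 0.035402 = 0.063902
Of this, 0.035402 comes from 0.70803×0.05 (the minor quake=true cases).
P(minor quake | spike, ¬nearby quarry blast) = 0.035402 / 0.063902 ≈ 0.554
With nearby quarry blast excluded, minor quake must carry more of the explanatory weight for the spike.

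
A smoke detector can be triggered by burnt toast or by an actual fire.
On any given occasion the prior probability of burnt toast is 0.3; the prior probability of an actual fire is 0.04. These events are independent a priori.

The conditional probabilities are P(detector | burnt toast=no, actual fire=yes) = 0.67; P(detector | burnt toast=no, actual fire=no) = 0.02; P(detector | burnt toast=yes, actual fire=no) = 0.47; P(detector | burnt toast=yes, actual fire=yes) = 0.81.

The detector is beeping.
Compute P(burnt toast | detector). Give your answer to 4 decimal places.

P(burnt toast | detector) ≈ 0.8184

P(detector) = 0.02×0.7×0.96 + 0.67×0.7×0.04 + 0.47×0.3×0.96 + 0.81×0.3×0.04 = 0.013440 + 0.018760 + 0.135360 + 0.009720 = 0.177280
Of this, 0.145080 comes from 0.135360 + 0.009720 (the burnt toast=true cases).
So P(burnt toast | detector) = 0.145080/0.177280 ≈ 0.8184.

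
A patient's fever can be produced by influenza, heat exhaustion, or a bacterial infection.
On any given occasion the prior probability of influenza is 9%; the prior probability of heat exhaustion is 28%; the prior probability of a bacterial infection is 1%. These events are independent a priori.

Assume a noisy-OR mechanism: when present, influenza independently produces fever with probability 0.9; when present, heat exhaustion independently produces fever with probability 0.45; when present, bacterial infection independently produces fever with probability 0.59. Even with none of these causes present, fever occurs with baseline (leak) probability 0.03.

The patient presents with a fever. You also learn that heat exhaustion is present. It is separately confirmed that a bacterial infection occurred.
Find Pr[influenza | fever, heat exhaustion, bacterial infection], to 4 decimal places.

Pr[influenza | fever, heat exhaustion, bacterial infection] ≈ 0.1102

Under noisy-OR, P(fever | causes) = 1 − (1−0.03)·∏(1−qᵢ) over the active causes.
For the numerator, keep only influenza=true terms: 0.978127*0.09 = 0.088031
The normalizing constant is 0.781265*0.91 + 0.978127*0.09 = 0.798982
P(influenza | fever, heat exhaustion, bacterial infection) = 0.088031/0.798982 ≈ 0.1102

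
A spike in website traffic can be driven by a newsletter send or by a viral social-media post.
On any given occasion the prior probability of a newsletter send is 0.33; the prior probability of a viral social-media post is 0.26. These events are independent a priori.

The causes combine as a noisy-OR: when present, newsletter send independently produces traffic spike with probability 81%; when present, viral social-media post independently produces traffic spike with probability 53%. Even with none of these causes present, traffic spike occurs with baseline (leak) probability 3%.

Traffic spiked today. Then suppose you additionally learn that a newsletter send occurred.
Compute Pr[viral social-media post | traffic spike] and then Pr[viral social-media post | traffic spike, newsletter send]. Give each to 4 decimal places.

Under noisy-OR, P(traffic spike | causes) = 1 − (1−0.03)·∏(1−qᵢ) over the active causes.
Numerator (weight on configurations with viral social-media post): 0.094782 + 0.078368 = 0.173150
Normalizer over all consistent configurations: 0.03·0.67·0.74 + 0.5441·0.67·0.26 + 0.8157·0.33·0.74 + 0.913379·0.33·0.26 = 0.387218
P(viral social-media post | traffic spike) = 0.173150/0.387218 ≈ 0.4472

Now condition on the additional information:
By total probability over both values of viral social-media post:
  P(traffic spike | newsletter send) = 0.8157×0.74 + 0.913379×0.26
        = 0.603618 + 0.237479 = 0.841097
The terms with viral social-media post present sum to 0.237479, so
  P(viral social-media post | traffic spike, newsletter send) = 0.237479 / 0.841097 ≈ 0.2823

Pr[viral social-media post | traffic spike] ≈ 0.4472; Pr[viral social-media post | traffic spike, newsletter send] ≈ 0.2823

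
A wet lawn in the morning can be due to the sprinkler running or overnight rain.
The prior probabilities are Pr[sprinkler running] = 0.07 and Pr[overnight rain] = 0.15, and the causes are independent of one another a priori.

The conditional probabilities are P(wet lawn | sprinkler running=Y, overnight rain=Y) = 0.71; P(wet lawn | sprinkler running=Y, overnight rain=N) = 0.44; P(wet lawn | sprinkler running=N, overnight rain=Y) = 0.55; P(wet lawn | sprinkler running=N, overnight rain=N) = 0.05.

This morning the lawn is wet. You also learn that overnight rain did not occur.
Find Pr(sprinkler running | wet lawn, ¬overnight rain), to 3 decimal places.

For the numerator, keep only sprinkler running=true terms: 0.44×0.07 = 0.030800
Normalizer over all consistent configurations: 0.05×0.93 + 0.44×0.07 = 0.077300
P(sprinkler running | wet lawn, ¬overnight rain) = 0.030800/0.077300 ≈ 0.398

Pr(sprinkler running | wet lawn, ¬overnight rain) ≈ 0.398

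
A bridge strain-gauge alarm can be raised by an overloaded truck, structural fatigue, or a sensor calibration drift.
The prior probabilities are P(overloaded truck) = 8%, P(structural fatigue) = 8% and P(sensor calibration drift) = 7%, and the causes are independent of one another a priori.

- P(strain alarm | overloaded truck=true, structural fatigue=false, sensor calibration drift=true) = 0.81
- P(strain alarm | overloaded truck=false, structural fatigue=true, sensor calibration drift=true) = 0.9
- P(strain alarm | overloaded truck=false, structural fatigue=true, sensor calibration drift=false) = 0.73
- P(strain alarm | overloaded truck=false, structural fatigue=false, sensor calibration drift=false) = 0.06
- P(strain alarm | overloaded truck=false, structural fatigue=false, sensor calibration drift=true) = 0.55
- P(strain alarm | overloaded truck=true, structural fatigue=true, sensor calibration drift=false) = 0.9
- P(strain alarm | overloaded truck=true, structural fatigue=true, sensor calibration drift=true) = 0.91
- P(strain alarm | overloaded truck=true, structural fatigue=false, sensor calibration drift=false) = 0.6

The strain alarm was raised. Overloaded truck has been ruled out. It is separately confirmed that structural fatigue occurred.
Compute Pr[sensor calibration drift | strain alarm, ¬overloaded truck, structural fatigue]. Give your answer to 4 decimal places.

Pr[sensor calibration drift | strain alarm, ¬overloaded truck, structural fatigue] ≈ 0.0849

Sum P(strain alarm|·) weighted by the priors over both values of sensor calibration drift:
  P(strain alarm | ¬overloaded truck, structural fatigue) = 0.73·0.93 + 0.9·0.07
        = 0.678900 + 0.063000 = 0.741900
The terms with sensor calibration drift present sum to 0.063000, so
  P(sensor calibration drift | strain alarm, ¬overloaded truck, structural fatigue) = 0.063000 / 0.741900 ≈ 0.0849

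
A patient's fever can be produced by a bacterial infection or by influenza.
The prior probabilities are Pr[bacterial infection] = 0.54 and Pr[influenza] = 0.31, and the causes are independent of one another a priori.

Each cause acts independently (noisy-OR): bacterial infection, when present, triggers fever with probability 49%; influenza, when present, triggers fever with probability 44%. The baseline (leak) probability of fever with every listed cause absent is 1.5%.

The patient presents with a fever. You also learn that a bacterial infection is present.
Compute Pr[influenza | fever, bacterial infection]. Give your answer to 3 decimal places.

Under noisy-OR, P(fever | causes) = 1 − (1−0.015)·∏(1−qᵢ) over the active causes.
P(fever | bacterial infection) = 0.49765·0.69 + 0.718684·0.31 = 0.343378 + 0.222792 = 0.566170
Restricting to configurations with influenza present: 0.718684·0.31 = 0.222792.
Hence the posterior is 0.222792/0.566170 ≈ 0.394.

Pr[influenza | fever, bacterial infection] ≈ 0.394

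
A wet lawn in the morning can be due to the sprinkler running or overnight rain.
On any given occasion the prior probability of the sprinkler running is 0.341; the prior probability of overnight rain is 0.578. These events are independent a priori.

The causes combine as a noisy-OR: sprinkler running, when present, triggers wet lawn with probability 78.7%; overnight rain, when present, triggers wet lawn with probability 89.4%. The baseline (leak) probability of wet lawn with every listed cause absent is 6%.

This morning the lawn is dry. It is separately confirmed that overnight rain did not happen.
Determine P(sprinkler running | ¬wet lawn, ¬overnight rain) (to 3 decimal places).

P(sprinkler running | ¬wet lawn, ¬overnight rain) ≈ 0.099

Under noisy-OR, P(wet lawn | causes) = 1 − (1−0.06)·∏(1−qᵢ) over the active causes.
Weight on sprinkler running=true, given the evidence: 0.20022*0.341 = 0.068275
The normalizing constant is 0.94*0.659 + 0.20022*0.341 = 0.687735
Posterior = 0.068275 / 0.687735 ≈ 0.099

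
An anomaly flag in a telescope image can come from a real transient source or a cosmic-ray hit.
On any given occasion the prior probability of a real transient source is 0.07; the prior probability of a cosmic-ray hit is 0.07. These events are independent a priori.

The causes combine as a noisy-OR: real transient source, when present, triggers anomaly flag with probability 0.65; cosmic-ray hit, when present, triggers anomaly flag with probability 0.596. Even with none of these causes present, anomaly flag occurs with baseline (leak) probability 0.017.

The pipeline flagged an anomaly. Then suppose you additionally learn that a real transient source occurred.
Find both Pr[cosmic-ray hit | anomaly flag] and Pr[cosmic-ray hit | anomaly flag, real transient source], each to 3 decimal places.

Pr[cosmic-ray hit | anomaly flag] ≈ 0.431; Pr[cosmic-ray hit | anomaly flag, real transient source] ≈ 0.090

Under noisy-OR, P(anomaly flag | causes) = 1 − (1−0.017)·∏(1−qᵢ) over the active causes.
Numerator (weight on configurations with cosmic-ray hit): 0.039247 + 0.004219 = 0.043466
Denominator P(anomaly flag): 0.017*0.93*0.93 + 0.602868*0.93*0.07 + 0.65595*0.07*0.93 + 0.861004*0.07*0.07 = 0.100871
P(cosmic-ray hit | anomaly flag) = 0.043466/0.100871 ≈ 0.431

Now also conditioning on real transient source=true:
P(anomaly flag | real transient source) = 0.65595·0.93 + 0.861004·0.07 = 0.610034 + 0.060270 = 0.670304
Of this, 0.060270 comes from 0.861004·0.07 (the cosmic-ray hit=true cases).
So P(cosmic-ray hit | anomaly flag, real transient source) = 0.060270/0.670304 ≈ 0.090.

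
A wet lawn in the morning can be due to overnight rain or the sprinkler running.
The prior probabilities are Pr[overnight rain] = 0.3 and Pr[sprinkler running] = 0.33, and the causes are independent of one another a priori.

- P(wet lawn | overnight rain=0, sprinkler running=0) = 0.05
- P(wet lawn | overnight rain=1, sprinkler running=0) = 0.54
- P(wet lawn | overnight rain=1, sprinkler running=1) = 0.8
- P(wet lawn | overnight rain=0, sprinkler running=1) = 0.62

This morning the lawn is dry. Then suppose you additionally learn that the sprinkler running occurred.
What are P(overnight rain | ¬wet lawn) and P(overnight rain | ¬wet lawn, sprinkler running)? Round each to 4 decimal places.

Enumerate the 4 (overnight rain, sprinkler running) configurations and weight by the priors:
  P(¬wet lawn) = 0.95·0.7·0.67 + 0.38·0.7·0.33 + 0.46·0.3·0.67 + 0.2·0.3·0.33
        = 0.445550 + 0.087780 + 0.092460 + 0.019800 = 0.645590
The terms with overnight rain present sum to 0.112260, so
  P(overnight rain | ¬wet lawn) = 0.112260 / 0.645590 ≈ 0.1739

With the extra evidence:
P(¬wet lawn | sprinkler running) = 0.38·0.7 + 0.2·0.3 = 0.266000 + 0.060000 = 0.326000
Restricting to configurations with overnight rain present: 0.2·0.3 = 0.060000.
So P(overnight rain | ¬wet lawn, sprinkler running) = 0.060000/0.326000 ≈ 0.1840.

P(overnight rain | ¬wet lawn) ≈ 0.1739; P(overnight rain | ¬wet lawn, sprinkler running) ≈ 0.1840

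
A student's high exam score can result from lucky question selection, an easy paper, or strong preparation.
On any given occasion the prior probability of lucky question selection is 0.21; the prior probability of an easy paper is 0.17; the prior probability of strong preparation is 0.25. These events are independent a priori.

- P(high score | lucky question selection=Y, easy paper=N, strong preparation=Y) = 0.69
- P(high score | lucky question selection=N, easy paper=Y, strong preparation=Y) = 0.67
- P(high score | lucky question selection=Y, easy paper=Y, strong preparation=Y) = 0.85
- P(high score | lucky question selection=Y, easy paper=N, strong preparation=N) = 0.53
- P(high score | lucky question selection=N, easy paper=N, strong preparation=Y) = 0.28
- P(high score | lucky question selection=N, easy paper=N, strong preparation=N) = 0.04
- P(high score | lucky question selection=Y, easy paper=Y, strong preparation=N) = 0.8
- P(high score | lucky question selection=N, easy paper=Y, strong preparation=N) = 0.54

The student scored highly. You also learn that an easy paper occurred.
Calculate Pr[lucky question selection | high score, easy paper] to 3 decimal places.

Numerator (weight on configurations with lucky question selection): 0.126000 + 0.044625 = 0.170625
The normalizing constant is 0.54·0.79·0.75 + 0.67·0.79·0.25 + 0.8·0.21·0.75 + 0.85·0.21·0.25 = 0.622900
P(lucky question selection | high score, easy paper) = 0.170625/0.622900 ≈ 0.274

Pr[lucky question selection | high score, easy paper] ≈ 0.274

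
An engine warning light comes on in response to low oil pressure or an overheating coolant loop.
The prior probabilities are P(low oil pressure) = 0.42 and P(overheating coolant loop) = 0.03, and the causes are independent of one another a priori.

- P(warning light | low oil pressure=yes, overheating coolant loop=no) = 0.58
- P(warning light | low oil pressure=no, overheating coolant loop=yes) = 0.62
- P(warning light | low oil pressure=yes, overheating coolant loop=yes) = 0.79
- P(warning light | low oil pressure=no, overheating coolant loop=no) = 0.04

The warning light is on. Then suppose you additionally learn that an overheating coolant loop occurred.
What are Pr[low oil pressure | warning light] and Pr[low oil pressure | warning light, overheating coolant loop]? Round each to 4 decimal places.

Pr[low oil pressure | warning light] ≈ 0.8809; Pr[low oil pressure | warning light, overheating coolant loop] ≈ 0.4799

For the numerator, keep only low oil pressure=true terms: 0.236292 + 0.009954 = 0.246246
Denominator P(warning light): 0.04·0.58·0.97 + 0.62·0.58·0.03 + 0.58·0.42·0.97 + 0.79·0.42·0.03 = 0.279538
Posterior = 0.246246 / 0.279538 ≈ 0.8809

Now condition on the additional information:
Sum P(warning light|·) weighted by the priors over both values of low oil pressure:
  P(warning light | overheating coolant loop) = 0.62·0.58 + 0.79·0.42
        = 0.359600 + 0.331800 = 0.691400
The terms with low oil pressure present sum to 0.331800, so
  P(low oil pressure | warning light, overheating coolant loop) = 0.331800 / 0.691400 ≈ 0.4799
The drop from 0.8809 to 0.4799 is the explaining-away (discounting) effect.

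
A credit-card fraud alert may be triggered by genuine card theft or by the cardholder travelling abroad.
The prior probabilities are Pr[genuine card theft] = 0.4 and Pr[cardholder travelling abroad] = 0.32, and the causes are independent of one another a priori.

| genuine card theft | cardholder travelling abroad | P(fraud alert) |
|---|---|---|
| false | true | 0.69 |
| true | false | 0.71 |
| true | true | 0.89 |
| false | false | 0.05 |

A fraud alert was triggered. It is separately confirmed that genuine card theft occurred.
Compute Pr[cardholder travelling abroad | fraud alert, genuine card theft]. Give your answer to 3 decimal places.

Pr[cardholder travelling abroad | fraud alert, genuine card theft] ≈ 0.371

P(fraud alert | genuine card theft) = 0.71·0.68 + 0.89·0.32 = 0.482800 + 0.284800 = 0.767600
Restricting to configurations with cardholder travelling abroad present: 0.89·0.32 = 0.284800.
Hence the posterior is 0.284800/0.767600 ≈ 0.371.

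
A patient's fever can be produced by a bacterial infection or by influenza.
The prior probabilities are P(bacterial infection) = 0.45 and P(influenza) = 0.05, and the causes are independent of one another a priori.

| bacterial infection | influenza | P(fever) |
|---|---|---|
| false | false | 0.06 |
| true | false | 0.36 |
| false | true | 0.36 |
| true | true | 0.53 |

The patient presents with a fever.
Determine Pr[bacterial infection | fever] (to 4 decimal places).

Pr[bacterial infection | fever] ≈ 0.8008

P(fever) = 0.06×0.55×0.95 + 0.36×0.55×0.05 + 0.36×0.45×0.95 + 0.53×0.45×0.05 = 0.031350 + 0.009900 + 0.153900 + 0.011925 = 0.207075
Restricting to configurations with bacterial infection present: 0.153900 + 0.011925 = 0.165825.
P(bacterial infection | fever) = 0.165825 / 0.207075 ≈ 0.8008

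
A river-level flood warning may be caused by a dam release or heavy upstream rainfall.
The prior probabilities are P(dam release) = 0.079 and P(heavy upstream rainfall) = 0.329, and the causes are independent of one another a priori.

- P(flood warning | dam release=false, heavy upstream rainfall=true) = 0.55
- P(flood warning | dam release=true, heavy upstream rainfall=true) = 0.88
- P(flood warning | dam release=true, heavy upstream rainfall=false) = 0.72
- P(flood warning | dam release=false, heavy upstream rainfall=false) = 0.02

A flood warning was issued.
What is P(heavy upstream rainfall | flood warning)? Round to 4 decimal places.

Numerator (weight on configurations with heavy upstream rainfall): 0.166655 + 0.022872 = 0.189527
The normalizing constant is 0.02×0.921×0.671 + 0.55×0.921×0.329 + 0.72×0.079×0.671 + 0.88×0.079×0.329 = 0.240053
P(heavy upstream rainfall | flood warning) = 0.189527/0.240053 ≈ 0.7895

P(heavy upstream rainfall | flood warning) ≈ 0.7895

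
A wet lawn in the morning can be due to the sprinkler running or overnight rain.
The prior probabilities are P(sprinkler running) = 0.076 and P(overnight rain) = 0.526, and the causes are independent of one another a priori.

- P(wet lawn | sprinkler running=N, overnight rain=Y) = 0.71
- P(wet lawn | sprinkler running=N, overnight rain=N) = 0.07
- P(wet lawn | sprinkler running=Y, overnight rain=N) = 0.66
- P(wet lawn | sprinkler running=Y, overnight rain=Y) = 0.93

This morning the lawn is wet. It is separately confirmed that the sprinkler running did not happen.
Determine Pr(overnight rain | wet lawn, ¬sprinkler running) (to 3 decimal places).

Pr(overnight rain | wet lawn, ¬sprinkler running) ≈ 0.918

By total probability over both values of overnight rain:
  P(wet lawn | ¬sprinkler running) = 0.07·0.474 + 0.71·0.526
        = 0.033180 + 0.373460 = 0.406640
Configurations with overnight rain contribute 0.373460, so
  P(overnight rain | wet lawn, ¬sprinkler running) = 0.373460 / 0.406640 ≈ 0.918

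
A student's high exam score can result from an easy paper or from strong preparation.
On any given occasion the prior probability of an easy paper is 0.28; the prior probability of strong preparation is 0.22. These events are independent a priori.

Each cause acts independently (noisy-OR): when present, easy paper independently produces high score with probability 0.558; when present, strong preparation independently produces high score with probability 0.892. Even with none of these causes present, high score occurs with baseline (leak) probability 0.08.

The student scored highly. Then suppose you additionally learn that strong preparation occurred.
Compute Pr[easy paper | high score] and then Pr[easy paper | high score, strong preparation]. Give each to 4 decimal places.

Pr[easy paper | high score] ≈ 0.5012; Pr[easy paper | high score, strong preparation] ≈ 0.2922

Under noisy-OR, P(high score | causes) = 1 − (1−0.08)·∏(1−qᵢ) over the active causes.
P(high score) = 0.08·0.72·0.78 + 0.90064·0.72·0.22 + 0.59336·0.28·0.78 + 0.956083·0.28·0.22 = 0.044928 + 0.142661 + 0.129590 + 0.058895 = 0.376074
Restricting to configurations with easy paper present: 0.129590 + 0.058895 = 0.188485.
So P(easy paper | high score) = 0.188485/0.376074 ≈ 0.5012.

Now also conditioning on strong preparation=true:
Weight on easy paper=true, given the evidence: 0.956083·0.28 = 0.267703
The normalizing constant is 0.90064·0.72 + 0.956083·0.28 = 0.916164
P(easy paper | high score, strong preparation) = 0.267703/0.916164 ≈ 0.2922
The drop from 0.5012 to 0.2922 is the explaining-away (discounting) effect.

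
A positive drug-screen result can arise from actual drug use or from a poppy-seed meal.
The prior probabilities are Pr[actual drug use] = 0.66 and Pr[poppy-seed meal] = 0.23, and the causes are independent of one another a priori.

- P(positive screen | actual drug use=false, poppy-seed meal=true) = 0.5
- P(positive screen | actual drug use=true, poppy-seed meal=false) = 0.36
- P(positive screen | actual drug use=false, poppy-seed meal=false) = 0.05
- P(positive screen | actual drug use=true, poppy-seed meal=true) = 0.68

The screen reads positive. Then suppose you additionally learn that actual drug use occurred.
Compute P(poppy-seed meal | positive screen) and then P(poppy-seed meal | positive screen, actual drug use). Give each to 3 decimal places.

P(poppy-seed meal | positive screen) ≈ 0.421; P(poppy-seed meal | positive screen, actual drug use) ≈ 0.361

Numerator (weight on configurations with poppy-seed meal): 0.039100 + 0.103224 = 0.142324
The normalizing constant is 0.05·0.34·0.77 + 0.5·0.34·0.23 + 0.36·0.66·0.77 + 0.68·0.66·0.23 = 0.338366
P(poppy-seed meal | positive screen) = 0.142324/0.338366 ≈ 0.421

Now condition on the additional information:
Weight on poppy-seed meal=true, given the evidence: 0.68*0.23 = 0.156400
Denominator P(positive screen | actual drug use): 0.36*0.77 + 0.68*0.23 = 0.433600
Posterior = 0.156400 / 0.433600 ≈ 0.361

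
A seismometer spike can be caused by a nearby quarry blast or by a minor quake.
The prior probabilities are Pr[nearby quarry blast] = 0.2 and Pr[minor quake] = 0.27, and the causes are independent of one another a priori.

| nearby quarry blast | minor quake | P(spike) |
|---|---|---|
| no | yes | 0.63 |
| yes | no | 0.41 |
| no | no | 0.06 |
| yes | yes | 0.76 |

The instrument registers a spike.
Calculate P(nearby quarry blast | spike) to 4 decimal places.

For the numerator, keep only nearby quarry blast=true terms: 0.059860 + 0.041040 = 0.100900
Normalizer over all consistent configurations: 0.06*0.8*0.73 + 0.63*0.8*0.27 + 0.41*0.2*0.73 + 0.76*0.2*0.27 = 0.272020
P(nearby quarry blast | spike) = 0.100900/0.272020 ≈ 0.3709

P(nearby quarry blast | spike) ≈ 0.3709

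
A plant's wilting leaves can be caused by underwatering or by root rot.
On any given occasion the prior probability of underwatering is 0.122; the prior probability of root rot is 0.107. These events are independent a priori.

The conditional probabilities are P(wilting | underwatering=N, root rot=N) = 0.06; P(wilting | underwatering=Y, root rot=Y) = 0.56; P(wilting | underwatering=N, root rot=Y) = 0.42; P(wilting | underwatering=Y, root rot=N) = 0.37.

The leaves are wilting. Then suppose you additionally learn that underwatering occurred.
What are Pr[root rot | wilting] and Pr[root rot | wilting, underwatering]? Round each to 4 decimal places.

Numerator (weight on configurations with root rot): 0.039457 + 0.007310 = 0.046767
Denominator P(wilting): 0.06*0.878*0.893 + 0.42*0.878*0.107 + 0.37*0.122*0.893 + 0.56*0.122*0.107 = 0.134120
P(root rot | wilting) = 0.046767/0.134120 ≈ 0.3487

Now also conditioning on underwatering=true:
By total probability over both values of root rot:
  P(wilting | underwatering) = 0.37×0.893 + 0.56×0.107
        = 0.330410 + 0.059920 = 0.390330
Keeping only the root rot-present terms gives 0.059920, so
  P(root rot | wilting, underwatering) = 0.059920 / 0.390330 ≈ 0.1535

Pr[root rot | wilting] ≈ 0.3487; Pr[root rot | wilting, underwatering] ≈ 0.1535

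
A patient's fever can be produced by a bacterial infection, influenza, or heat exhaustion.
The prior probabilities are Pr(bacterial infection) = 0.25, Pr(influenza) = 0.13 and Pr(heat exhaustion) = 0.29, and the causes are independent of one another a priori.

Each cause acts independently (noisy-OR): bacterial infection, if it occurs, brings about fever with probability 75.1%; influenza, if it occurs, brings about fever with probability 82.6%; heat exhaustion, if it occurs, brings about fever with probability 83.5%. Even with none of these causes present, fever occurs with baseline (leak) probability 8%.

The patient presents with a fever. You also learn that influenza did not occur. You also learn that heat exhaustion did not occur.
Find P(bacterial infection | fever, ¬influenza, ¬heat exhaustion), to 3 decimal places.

P(bacterial infection | fever, ¬influenza, ¬heat exhaustion) ≈ 0.763

Under noisy-OR, P(fever | causes) = 1 − (1−0.08)·∏(1−qᵢ) over the active causes.
By total probability over both values of bacterial infection:
  P(fever | ¬influenza, ¬heat exhaustion) = 0.08*0.75 + 0.77092*0.25
        = 0.060000 + 0.192730 = 0.252730
Configurations with bacterial infection contribute 0.192730, so
  P(bacterial infection | fever, ¬influenza, ¬heat exhaustion) = 0.192730 / 0.252730 ≈ 0.763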